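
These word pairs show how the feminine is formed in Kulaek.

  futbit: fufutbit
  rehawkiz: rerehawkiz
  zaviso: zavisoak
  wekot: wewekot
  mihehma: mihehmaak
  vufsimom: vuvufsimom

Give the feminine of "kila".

kilaak

zaviso and vufsimom both have last vowel 'o' yet inflect differently (zavisoak, vuvufsimom), so the last vowel is not what conditions the rule; whether the stem ends in a vowel or a consonant is.
"kila" ends in a vowel. The stems ending in a vowel (mihehma → mihehmaak, zaviso → zavisoak) add -ak.
The other pattern: stems ending in a consonant repeat the first consonant+vowel as a prefix.
So kila → kilaak.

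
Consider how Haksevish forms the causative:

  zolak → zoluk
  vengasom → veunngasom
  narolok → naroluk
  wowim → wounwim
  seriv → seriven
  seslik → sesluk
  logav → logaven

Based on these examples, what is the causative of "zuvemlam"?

zuunvemlam

"zuvemlam" ends in -m. The stems ending in -m (wowim → wounwim, vengasom → veunngasom) insert -un- after the first vowel.
So zuvemlam → zuunvemlam.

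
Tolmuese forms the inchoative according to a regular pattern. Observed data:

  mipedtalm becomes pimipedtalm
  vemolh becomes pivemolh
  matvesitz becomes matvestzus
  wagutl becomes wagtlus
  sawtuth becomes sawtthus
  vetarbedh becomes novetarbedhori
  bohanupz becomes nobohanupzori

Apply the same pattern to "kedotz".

vemolh and sawtuth both end in -h yet inflect differently (pivemolh, sawtthus), so the final letter is not what conditions the rule; the second-to-last letter is.
"kedotz" has second-to-last letter 't'. The stems whose second-to-last letter is 't' (matvesitz → matvestzus, wagutl → wagtlus, sawtuth → sawtthus) delete the last vowel and add -us.
So kedotz → kedtzus.

kedtzus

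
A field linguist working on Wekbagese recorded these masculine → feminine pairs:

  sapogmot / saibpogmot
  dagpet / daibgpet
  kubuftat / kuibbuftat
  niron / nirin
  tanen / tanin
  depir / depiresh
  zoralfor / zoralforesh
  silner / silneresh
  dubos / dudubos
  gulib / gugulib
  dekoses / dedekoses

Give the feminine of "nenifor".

neniforesh

"nenifor" ends in -r. The stems ending in -r (depir → depiresh, zoralfor → zoralforesh, silner → silneresh) add -esh.
So nenifor → neniforesh.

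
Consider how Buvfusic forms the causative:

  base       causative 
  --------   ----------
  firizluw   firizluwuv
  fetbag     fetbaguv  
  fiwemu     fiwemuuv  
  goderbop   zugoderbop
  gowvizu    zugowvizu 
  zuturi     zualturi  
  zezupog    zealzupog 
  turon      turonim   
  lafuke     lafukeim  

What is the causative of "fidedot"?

fidedotuv

fiwemu and gowvizu both end in -u yet inflect differently (fiwemuuv, zugowvizu), so the final letter is not what conditions the rule; the first letter is.
"fidedot" begins with f-. The stems beginning with f- (firizluw → firizluwuv, fetbag → fetbaguv, fiwemu → fiwemuuv) add -uv.
The other patterns: stems beginning with g- add the prefix zu-; stems beginning with z- insert -al- after the first vowel; stems beginning with l- or t- add -im.
So fidedot → fidedotuv.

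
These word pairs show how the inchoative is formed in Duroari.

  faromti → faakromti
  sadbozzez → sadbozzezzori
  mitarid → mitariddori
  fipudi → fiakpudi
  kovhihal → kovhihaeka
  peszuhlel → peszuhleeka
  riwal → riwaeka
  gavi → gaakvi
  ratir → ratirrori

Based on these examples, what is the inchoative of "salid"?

faromti and ratir both have last vowel 'i' yet inflect differently (faakromti, ratirrori), so the last vowel is not what conditions the rule; the final letter is.
"salid" ends in -d. The one such stem in the data (mitarid → mitariddori) doubles the final consonant and adds -ori (as do ratir, sadbozzez), so the same rule applies.
So salid → saliddori.

saliddori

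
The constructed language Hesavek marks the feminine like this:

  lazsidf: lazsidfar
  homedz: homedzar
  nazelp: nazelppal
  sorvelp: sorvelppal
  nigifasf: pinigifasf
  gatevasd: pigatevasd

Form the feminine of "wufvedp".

wufvedpar

lazsidf and nigifasf both end in -f yet inflect differently (lazsidfar, pinigifasf), so the final letter is not what conditions the rule; the second-to-last letter is.
"wufvedp" has second-to-last letter 'd'. The stems whose second-to-last letter is 'd' (lazsidf → lazsidfar, homedz → homedzar) add -ar.
So wufvedp → wufvedpar.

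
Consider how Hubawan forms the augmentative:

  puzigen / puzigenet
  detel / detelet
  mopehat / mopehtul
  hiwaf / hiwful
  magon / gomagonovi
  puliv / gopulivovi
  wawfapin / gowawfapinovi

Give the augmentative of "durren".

"durren" has last vowel 'e'. The stems whose last vowel is 'e' (puzigen → puzigenet, detel → detelet) add -et.
So durren → durrenet.

durrenet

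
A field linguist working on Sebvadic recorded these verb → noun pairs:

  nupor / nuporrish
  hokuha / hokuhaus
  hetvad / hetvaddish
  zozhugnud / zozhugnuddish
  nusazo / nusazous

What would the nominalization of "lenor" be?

lenorrish

hokuha and hetvad both have last vowel 'a' yet inflect differently (hokuhaus, hetvaddish), so the last vowel is not what conditions the rule; whether the stem ends in a vowel or a consonant is.
"lenor" ends in a consonant. The stems ending in a consonant (hetvad → hetvaddish, nupor → nuporrish, zozhugnud → zozhugnuddish) double the final consonant and add -ish.
So lenor → lenorrish.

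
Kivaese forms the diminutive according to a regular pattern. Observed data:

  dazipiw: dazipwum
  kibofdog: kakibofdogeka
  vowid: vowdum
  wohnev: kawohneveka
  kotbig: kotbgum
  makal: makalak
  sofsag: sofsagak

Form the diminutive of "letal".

kibofdog and kotbig both end in -g yet inflect differently (kakibofdogeka, kotbgum), so the final letter is not what conditions the rule; the last vowel is.
"letal" has last vowel 'a'. The stems whose last vowel is 'a' (makal → makalak, sofsag → sofsagak) add -ak.
So letal → letalak.

letalak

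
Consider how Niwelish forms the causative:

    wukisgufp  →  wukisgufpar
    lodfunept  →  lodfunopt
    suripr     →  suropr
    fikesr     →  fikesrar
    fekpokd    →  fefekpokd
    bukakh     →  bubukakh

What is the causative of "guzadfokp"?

guguzadfokp

suripr and fikesr both end in -r yet inflect differently (suropr, fikesrar), so the final letter is not what conditions the rule; the second-to-last letter is.
"guzadfokp" has second-to-last letter 'k'. The stems whose second-to-last letter is 'k' (fekpokd → fefekpokd, bukakh → bubukakh) repeat the first consonant+vowel as a prefix.
So guzadfokp → guguzadfokp.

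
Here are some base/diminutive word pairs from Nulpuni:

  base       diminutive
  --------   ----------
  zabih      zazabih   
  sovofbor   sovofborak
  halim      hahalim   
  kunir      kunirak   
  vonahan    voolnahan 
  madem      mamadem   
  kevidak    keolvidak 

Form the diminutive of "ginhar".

kunir and zabih both have last vowel 'i' yet inflect differently (kunirak, zazabih), so the last vowel is not what conditions the rule; the final letter is.
"ginhar" ends in -r. The stems ending in -r (sovofbor → sovofborak, kunir → kunirak) add -ak.
So ginhar → ginharak.

ginharak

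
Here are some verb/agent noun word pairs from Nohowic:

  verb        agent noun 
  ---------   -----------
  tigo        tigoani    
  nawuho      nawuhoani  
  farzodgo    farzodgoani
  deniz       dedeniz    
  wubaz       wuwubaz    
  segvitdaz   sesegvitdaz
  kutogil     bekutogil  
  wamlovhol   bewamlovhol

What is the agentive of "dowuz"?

"dowuz" ends in -z. The stems ending in -z (deniz → dedeniz, wubaz → wuwubaz, segvitdaz → sesegvitdaz) repeat the first consonant+vowel as a prefix.
The other patterns: stems ending in -o add -ani; stems ending in -l add the prefix be-.
So dowuz → dodowuz.

dodowuz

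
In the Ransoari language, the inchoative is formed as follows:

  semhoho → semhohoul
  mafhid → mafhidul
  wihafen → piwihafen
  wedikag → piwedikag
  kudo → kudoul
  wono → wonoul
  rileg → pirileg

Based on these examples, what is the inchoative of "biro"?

wono and wedikag both begin with w- yet inflect differently (wonoul, piwedikag), so the first letter is not what conditions the rule; the final letter is.
"biro" ends in -o. The stems ending in -o (wono → wonoul, kudo → kudoul, semhoho → semhohoul) add -ul.
The other pattern: stems ending in -g or -n add the prefix pi-.
So biro → biroul.

biroul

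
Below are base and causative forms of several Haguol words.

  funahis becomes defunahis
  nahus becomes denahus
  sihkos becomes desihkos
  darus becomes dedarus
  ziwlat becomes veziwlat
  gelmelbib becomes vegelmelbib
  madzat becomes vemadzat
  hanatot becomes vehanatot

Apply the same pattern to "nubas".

"nubas" ends in -s. The stems ending in -s (funahis → defunahis, nahus → denahus, sihkos → desihkos) add the prefix de-.
The other pattern: stems ending in -b or -t add the prefix ve-.
So nubas → denubas.

denubas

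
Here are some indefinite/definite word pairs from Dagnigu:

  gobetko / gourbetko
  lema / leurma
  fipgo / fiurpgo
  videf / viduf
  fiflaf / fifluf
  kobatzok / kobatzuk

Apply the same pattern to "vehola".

lema and fiflaf both have last vowel 'a' yet inflect differently (leurma, fifluf), so the last vowel is not what conditions the rule; whether the stem ends in a vowel or a consonant is.
"vehola" ends in a vowel. The stems ending in a vowel (gobetko → gourbetko, lema → leurma, fipgo → fiurpgo) insert -ur- after the first vowel.
The other pattern: stems ending in a consonant change the last vowel to 'u'.
So vehola → veurhola.

veurhola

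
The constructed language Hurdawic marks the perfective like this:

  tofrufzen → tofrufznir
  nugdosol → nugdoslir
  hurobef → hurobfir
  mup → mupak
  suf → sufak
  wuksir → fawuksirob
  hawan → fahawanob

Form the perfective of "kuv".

"kuv" has 1 vowel. The stems with 1 vowel (mup → mupak, suf → sufak) add -ak.
The other patterns: stems with 2 vowels add fa- … -ob around the stem; stems with 3 vowels delete the last vowel and add -ir.
So kuv → kuvak.

kuvak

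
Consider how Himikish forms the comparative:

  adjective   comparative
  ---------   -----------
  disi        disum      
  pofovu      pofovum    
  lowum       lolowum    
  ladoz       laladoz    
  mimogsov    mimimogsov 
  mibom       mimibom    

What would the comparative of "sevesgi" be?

pofovu and lowum both have last vowel 'u' yet inflect differently (pofovum, lolowum), so the last vowel is not what conditions the rule; whether the stem ends in a vowel or a consonant is.
"sevesgi" ends in a vowel. The stems ending in a vowel (disi → disum, pofovu → pofovum) drop the final letter and add -um.
The other pattern: stems ending in a consonant repeat the first consonant+vowel as a prefix.
So sevesgi → sevesgum.

sevesgum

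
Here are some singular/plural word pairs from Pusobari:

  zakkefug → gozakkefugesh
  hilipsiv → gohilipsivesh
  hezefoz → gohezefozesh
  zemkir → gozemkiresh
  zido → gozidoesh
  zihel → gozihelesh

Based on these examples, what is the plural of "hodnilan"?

Every pair shown (zakkefug → gozakkefugesh, hilipsiv → gohilipsivesh, hezefoz → gohezefozesh, …) follows the same rule: add go- … -esh around the stem.
So hodnilan → gohodnilanesh.

gohodnilanesh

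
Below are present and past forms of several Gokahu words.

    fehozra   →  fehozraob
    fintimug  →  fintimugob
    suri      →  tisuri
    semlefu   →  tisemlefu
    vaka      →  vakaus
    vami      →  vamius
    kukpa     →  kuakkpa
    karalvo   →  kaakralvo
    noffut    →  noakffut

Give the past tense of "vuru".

fehozra and vaka both end in -a yet inflect differently (fehozraob, vakaus), so the final letter is not what conditions the rule; the first letter is.
"vuru" begins with v-. The stems beginning with v- (vaka → vakaus, vami → vamius) add -us.
The other patterns: stems beginning with f- add -ob; stems beginning with s- add the prefix ti-; stems beginning with k- or n- insert -ak- after the first vowel.
So vuru → vuruus.

vuruus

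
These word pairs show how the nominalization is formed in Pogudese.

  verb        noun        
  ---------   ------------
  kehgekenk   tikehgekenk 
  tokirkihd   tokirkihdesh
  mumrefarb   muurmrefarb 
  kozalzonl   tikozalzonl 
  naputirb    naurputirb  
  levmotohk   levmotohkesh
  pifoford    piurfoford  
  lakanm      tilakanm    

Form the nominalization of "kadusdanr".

tikadusdanr

"kadusdanr" has second-to-last letter 'n'. The stems whose second-to-last letter is 'n' (lakanm → tilakanm, kehgekenk → tikehgekenk, kozalzonl → tikozalzonl) add the prefix ti-.
The other patterns: stems whose second-to-last letter is 'r' insert -ur- after the first vowel; stems whose second-to-last letter is 'h' add -esh.
So kadusdanr → tikadusdanr.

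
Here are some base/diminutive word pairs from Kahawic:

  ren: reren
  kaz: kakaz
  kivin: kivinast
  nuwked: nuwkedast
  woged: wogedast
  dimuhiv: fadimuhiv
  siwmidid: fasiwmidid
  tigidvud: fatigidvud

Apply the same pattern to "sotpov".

sotpovast

ren and kivin both end in -n yet inflect differently (reren, kivinast), so the final letter is not what conditions the rule; the number of vowels is.
"sotpov" has 2 vowels. The stems with 2 vowels (kivin → kivinast, nuwked → nuwkedast, woged → wogedast) add -ast.
The other patterns: stems with 1 vowel repeat the first consonant+vowel as a prefix; stems with 3 vowels add the prefix fa-.
So sotpov → sotpovast.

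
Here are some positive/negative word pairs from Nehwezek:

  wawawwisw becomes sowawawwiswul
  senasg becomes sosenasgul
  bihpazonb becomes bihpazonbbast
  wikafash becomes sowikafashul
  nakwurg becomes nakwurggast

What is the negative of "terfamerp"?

senasg and nakwurg both end in -g yet inflect differently (sosenasgul, nakwurggast), so the final letter is not what conditions the rule; the second-to-last letter is.
"terfamerp" has second-to-last letter 'r'. The one such stem in the data (nakwurg → nakwurggast) doubles the final consonant and adds -ast (as does bihpazonb), so the same rule applies.
The other pattern: stems whose second-to-last letter is 's' add so- … -ul around the stem.
So terfamerp → terfamerppast.

terfamerppast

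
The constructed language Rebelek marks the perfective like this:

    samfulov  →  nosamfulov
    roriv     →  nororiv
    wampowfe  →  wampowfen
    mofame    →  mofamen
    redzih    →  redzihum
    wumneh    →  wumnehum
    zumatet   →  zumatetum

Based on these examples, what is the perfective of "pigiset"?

roriv and redzih both have last vowel 'i' yet inflect differently (nororiv, redzihum), so the last vowel is not what conditions the rule; the final letter is.
"pigiset" ends in -t. The one such stem in the data (zumatet → zumatetum) adds -um, so the same rule applies.
The other patterns: stems ending in -v add the prefix no-; stems ending in -e drop the final letter and add -en.
So pigiset → pigisetum.

pigisetum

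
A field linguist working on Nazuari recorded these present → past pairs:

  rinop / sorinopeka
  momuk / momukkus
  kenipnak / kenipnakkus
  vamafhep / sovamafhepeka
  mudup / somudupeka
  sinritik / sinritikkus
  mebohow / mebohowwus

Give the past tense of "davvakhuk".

"davvakhuk" ends in -k. The stems ending in -k (momuk → momukkus, kenipnak → kenipnakkus, sinritik → sinritikkus) double the final consonant and add -us.
The other pattern: stems ending in -p add so- … -eka around the stem.
So davvakhuk → davvakhukkus.

davvakhukkus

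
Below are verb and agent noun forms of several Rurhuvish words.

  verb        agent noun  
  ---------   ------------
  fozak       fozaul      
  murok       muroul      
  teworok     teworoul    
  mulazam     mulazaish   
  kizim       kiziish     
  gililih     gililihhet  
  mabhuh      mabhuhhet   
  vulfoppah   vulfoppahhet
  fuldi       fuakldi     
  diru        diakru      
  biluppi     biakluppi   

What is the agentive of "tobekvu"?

fozak and mulazam both have last vowel 'a' yet inflect differently (fozaul, mulazaish), so the last vowel is not what conditions the rule; the final letter is.
"tobekvu" ends in -u. The one such stem in the data (diru → diakru) inserts -ak- after the first vowel (as do fuldi, biluppi), so the same rule applies.
So tobekvu → toakbekvu.

toakbekvu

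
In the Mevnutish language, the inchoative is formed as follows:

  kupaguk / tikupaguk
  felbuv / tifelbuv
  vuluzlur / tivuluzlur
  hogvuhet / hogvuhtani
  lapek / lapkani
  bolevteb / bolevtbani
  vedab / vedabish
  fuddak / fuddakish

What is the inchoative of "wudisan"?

kupaguk and lapek both end in -k yet inflect differently (tikupaguk, lapkani), so the final letter is not what conditions the rule; the last vowel is.
"wudisan" has last vowel 'a'. The stems whose last vowel is 'a' (vedab → vedabish, fuddak → fuddakish) add -ish.
The other patterns: stems whose last vowel is 'u' add the prefix ti-; stems whose last vowel is 'e' delete the last vowel and add -ani.
So wudisan → wudisanish.

wudisanish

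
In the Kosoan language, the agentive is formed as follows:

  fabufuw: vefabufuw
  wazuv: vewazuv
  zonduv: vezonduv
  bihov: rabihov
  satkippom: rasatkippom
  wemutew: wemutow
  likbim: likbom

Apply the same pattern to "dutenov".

radutenov

"dutenov" has last vowel 'o'. The stems whose last vowel is 'o' (bihov → rabihov, satkippom → rasatkippom) add the prefix ra-.
So dutenov → radutenov.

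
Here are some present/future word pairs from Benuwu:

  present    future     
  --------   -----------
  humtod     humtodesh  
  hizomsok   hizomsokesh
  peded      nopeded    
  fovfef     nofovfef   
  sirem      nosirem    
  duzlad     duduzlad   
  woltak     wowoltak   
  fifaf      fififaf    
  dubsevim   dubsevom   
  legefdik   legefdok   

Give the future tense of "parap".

paparap

humtod and peded both end in -d yet inflect differently (humtodesh, nopeded), so the final letter is not what conditions the rule; the last vowel is.
"parap" has last vowel 'a'. The stems whose last vowel is 'a' (duzlad → duduzlad, woltak → wowoltak, fifaf → fififaf) repeat the first consonant+vowel as a prefix.
The other patterns: stems whose last vowel is 'o' add -esh; stems whose last vowel is 'e' add the prefix no-; stems whose last vowel is 'i' change the last vowel to 'o'.
So parap → paparap.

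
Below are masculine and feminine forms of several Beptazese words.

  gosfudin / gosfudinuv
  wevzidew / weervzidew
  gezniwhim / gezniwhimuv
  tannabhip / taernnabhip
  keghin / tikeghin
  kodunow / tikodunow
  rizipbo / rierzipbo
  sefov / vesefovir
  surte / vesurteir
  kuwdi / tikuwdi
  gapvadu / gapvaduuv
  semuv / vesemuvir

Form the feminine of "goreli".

keghin and gosfudin both end in -n yet inflect differently (tikeghin, gosfudinuv), so the final letter is not what conditions the rule; the first letter is.
"goreli" begins with g-. The stems beginning with g- (gapvadu → gapvaduuv, gosfudin → gosfudinuv, gezniwhim → gezniwhimuv) add -uv.
The other patterns: stems beginning with s- add ve- … -ir around the stem; stems beginning with k- add the prefix ti-; stems beginning with r-, t- or w- insert -er- after the first vowel.
So goreli → goreliuv.

goreliuv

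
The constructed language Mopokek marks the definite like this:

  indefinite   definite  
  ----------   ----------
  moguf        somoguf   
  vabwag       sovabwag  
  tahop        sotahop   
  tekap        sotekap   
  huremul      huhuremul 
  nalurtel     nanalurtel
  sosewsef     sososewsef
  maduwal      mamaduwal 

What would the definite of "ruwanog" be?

ruruwanog

moguf and huremul both have last vowel 'u' yet inflect differently (somoguf, huhuremul), so the last vowel is not what conditions the rule; the number of vowels is.
"ruwanog" has 3 vowels. The stems with 3 vowels (huremul → huhuremul, nalurtel → nanalurtel, sosewsef → sososewsef) repeat the first consonant+vowel as a prefix.
The other pattern: stems with 2 vowels add the prefix so-.
So ruwanog → ruruwanog.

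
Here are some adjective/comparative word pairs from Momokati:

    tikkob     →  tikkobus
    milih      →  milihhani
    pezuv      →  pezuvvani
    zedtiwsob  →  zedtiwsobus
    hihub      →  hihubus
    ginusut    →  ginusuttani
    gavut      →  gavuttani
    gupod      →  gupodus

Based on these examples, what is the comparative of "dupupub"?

dupupubus

hihub and pezuv both have last vowel 'u' yet inflect differently (hihubus, pezuvvani), so the last vowel is not what conditions the rule; the final letter is.
"dupupub" ends in -b. The stems ending in -b (tikkob → tikkobus, hihub → hihubus, zedtiwsob → zedtiwsobus) add -us.
The other pattern: stems ending in -h, -t or -v double the final consonant and add -ani.
So dupupub → dupupubus.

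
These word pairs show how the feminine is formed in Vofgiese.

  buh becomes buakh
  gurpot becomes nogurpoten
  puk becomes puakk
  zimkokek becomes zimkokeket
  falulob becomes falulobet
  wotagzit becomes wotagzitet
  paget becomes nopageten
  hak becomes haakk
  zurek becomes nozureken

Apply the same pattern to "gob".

"gob" has 1 vowel. The stems with 1 vowel (hak → haakk, buh → buakh, puk → puakk) insert -ak- after the first vowel.
The other patterns: stems with 2 vowels add no- … -en around the stem; stems with 3 vowels add -et.
So gob → goakb.

goakb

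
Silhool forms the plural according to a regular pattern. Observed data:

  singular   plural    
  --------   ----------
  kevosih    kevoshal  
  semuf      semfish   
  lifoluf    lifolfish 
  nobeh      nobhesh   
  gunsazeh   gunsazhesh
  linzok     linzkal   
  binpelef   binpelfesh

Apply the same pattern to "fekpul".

binpelef and lifoluf both end in -f yet inflect differently (binpelfesh, lifolfish), so the final letter is not what conditions the rule; the last vowel is.
"fekpul" has last vowel 'u'. The stems whose last vowel is 'u' (lifoluf → lifolfish, semuf → semfish) delete the last vowel and add -ish.
So fekpul → fekplish.

fekplish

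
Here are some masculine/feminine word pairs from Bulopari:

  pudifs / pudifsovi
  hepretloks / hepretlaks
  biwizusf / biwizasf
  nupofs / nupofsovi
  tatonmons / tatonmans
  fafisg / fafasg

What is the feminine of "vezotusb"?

"vezotusb" has second-to-last letter 's'. The stems whose second-to-last letter is 's' (biwizusf → biwizasf, fafisg → fafasg) change the last vowel to 'a'.
So vezotusb → vezotasb.

vezotasb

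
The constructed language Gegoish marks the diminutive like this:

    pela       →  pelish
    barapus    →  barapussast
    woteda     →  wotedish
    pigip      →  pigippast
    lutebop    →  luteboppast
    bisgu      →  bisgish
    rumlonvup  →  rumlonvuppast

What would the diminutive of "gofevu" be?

gofevish

barapus and bisgu both have last vowel 'u' yet inflect differently (barapussast, bisgish), so the last vowel is not what conditions the rule; whether the stem ends in a vowel or a consonant is.
"gofevu" ends in a vowel. The stems ending in a vowel (bisgu → bisgish, pela → pelish, woteda → wotedish) drop the final letter and add -ish.
The other pattern: stems ending in a consonant double the final consonant and add -ast.
So gofevu → gofevish.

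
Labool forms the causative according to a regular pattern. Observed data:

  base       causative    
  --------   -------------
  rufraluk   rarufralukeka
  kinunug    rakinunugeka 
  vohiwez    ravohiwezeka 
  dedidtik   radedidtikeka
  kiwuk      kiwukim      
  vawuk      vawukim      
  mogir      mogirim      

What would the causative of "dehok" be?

rufraluk and kiwuk both end in -k yet inflect differently (rarufralukeka, kiwukim), so the final letter is not what conditions the rule; the number of vowels is.
"dehok" has 2 vowels. The stems with 2 vowels (kiwuk → kiwukim, vawuk → vawukim, mogir → mogirim) add -im.
The other pattern: stems with 3 vowels add ra- … -eka around the stem.
So dehok → dehokim.

dehokim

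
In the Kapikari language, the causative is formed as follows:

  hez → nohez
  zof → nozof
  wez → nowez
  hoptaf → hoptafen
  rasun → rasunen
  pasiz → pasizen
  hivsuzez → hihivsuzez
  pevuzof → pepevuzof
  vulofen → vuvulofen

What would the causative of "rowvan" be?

rowvanen

zof and hoptaf both end in -f yet inflect differently (nozof, hoptafen), so the final letter is not what conditions the rule; the number of vowels is.
"rowvan" has 2 vowels. The stems with 2 vowels (hoptaf → hoptafen, rasun → rasunen, pasiz → pasizen) add -en.
So rowvan → rowvanen.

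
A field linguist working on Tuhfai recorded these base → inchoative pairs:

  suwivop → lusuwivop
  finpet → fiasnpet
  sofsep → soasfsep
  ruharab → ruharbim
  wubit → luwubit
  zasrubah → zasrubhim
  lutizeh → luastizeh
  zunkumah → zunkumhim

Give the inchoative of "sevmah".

suwivop and sofsep both end in -p yet inflect differently (lusuwivop, soasfsep), so the final letter is not what conditions the rule; the last vowel is.
"sevmah" has last vowel 'a'. The stems whose last vowel is 'a' (zasrubah → zasrubhim, ruharab → ruharbim, zunkumah → zunkumhim) delete the last vowel and add -im.
The other patterns: stems whose last vowel is 'i' or 'o' add the prefix lu-; stems whose last vowel is 'e' insert -as- after the first vowel.
So sevmah → sevmhim.

sevmhim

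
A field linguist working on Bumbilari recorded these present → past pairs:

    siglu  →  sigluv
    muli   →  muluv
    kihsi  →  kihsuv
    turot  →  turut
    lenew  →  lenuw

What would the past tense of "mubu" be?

"mubu" ends in a vowel. The stems ending in a vowel (kihsi → kihsuv, siglu → sigluv, muli → muluv) drop the final letter and add -uv.
So mubu → mubuv.

mubuv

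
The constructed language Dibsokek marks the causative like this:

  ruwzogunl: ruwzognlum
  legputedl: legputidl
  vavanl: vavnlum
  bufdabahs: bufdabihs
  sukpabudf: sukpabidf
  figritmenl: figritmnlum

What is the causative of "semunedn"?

figritmenl and legputedl both end in -l yet inflect differently (figritmnlum, legputidl), so the final letter is not what conditions the rule; the second-to-last letter is.
"semunedn" has second-to-last letter 'd'. The stems whose second-to-last letter is 'd' (sukpabudf → sukpabidf, legputedl → legputidl) change the last vowel to 'i'.
So semunedn → semunidn.

semunidn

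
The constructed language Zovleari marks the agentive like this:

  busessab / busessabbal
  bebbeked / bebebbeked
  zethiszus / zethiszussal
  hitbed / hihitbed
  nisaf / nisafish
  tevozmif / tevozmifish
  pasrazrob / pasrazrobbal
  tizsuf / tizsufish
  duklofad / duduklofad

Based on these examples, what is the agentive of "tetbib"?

tetbibbal

nisaf and duklofad both have last vowel 'a' yet inflect differently (nisafish, duduklofad), so the last vowel is not what conditions the rule; the final letter is.
"tetbib" ends in -b. The stems ending in -b (pasrazrob → pasrazrobbal, busessab → busessabbal) double the final consonant and add -al.
So tetbib → tetbibbal.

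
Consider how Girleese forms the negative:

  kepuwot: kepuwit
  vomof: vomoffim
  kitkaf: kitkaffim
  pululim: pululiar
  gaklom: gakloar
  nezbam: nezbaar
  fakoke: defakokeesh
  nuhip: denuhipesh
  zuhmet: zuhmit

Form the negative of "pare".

gaklom and kepuwot both have last vowel 'o' yet inflect differently (gakloar, kepuwit), so the last vowel is not what conditions the rule; the final letter is.
"pare" ends in -e. The one such stem in the data (fakoke → defakokeesh) adds de- … -esh around the stem, so the same rule applies.
So pare → depareesh.

depareesh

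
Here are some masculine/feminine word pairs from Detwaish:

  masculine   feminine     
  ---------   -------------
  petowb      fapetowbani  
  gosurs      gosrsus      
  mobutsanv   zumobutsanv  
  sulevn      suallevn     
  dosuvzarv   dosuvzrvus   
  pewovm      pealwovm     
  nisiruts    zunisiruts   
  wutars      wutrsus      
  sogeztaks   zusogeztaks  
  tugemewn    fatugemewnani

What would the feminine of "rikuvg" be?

tugemewn and sulevn both end in -n yet inflect differently (fatugemewnani, suallevn), so the final letter is not what conditions the rule; the second-to-last letter is.
"rikuvg" has second-to-last letter 'v'. The stems whose second-to-last letter is 'v' (pewovm → pealwovm, sulevn → suallevn) insert -al- after the first vowel.
So rikuvg → rialkuvg.

rialkuvg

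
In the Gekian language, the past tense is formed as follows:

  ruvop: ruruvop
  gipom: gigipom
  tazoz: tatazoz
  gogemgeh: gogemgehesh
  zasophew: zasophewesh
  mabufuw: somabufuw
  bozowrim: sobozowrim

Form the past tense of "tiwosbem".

zasophew and mabufuw both end in -w yet inflect differently (zasophewesh, somabufuw), so the final letter is not what conditions the rule; the last vowel is.
"tiwosbem" has last vowel 'e'. The stems whose last vowel is 'e' (gogemgeh → gogemgehesh, zasophew → zasophewesh) add -esh.
The other patterns: stems whose last vowel is 'o' repeat the first consonant+vowel as a prefix; stems whose last vowel is 'i' or 'u' add the prefix so-.
So tiwosbem → tiwosbemesh.

tiwosbemesh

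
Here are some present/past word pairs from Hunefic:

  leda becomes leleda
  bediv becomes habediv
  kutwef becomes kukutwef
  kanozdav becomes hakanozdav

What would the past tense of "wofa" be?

"wofa" ends in -a. The one such stem in the data (leda → leleda) repeats the first consonant+vowel as a prefix (as does kutwef), so the same rule applies.
The other pattern: stems ending in -v add the prefix ha-.
So wofa → wowofa.

wowofa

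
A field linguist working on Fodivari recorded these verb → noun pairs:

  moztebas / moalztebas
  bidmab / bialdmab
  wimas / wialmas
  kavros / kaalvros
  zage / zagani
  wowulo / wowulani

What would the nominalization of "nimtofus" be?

kavros and wowulo both have last vowel 'o' yet inflect differently (kaalvros, wowulani), so the last vowel is not what conditions the rule; whether the stem ends in a vowel or a consonant is.
"nimtofus" ends in a consonant. The stems ending in a consonant (moztebas → moalztebas, bidmab → bialdmab, wimas → wialmas) insert -al- after the first vowel.
The other pattern: stems ending in a vowel drop the final letter and add -ani.
So nimtofus → nialmtofus.

nialmtofus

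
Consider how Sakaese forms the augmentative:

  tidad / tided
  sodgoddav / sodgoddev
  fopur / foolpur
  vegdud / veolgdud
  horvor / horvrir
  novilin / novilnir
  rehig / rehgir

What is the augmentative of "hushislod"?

hushisldir

tidad and vegdud both end in -d yet inflect differently (tided, veolgdud), so the final letter is not what conditions the rule; the last vowel is.
"hushislod" has last vowel 'o'. The one such stem in the data (horvor → horvrir) deletes the last vowel and adds -ir (as do novilin, rehig), so the same rule applies.
The other patterns: stems whose last vowel is 'a' change the last vowel to 'e'; stems whose last vowel is 'u' insert -ol- after the first vowel.
So hushislod → hushisldir.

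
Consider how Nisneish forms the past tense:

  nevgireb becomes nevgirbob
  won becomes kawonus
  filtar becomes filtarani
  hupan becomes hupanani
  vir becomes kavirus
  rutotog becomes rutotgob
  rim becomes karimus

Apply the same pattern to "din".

kadinus

vir and filtar both end in -r yet inflect differently (kavirus, filtarani), so the final letter is not what conditions the rule; the number of vowels is.
"din" has 1 vowel. The stems with 1 vowel (vir → kavirus, rim → karimus, won → kawonus) add ka- … -us around the stem.
So din → kadinus.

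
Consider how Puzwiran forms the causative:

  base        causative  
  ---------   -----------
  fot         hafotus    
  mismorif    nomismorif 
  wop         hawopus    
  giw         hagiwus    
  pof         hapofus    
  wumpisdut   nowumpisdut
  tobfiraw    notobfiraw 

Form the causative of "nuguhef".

nonuguhef

"nuguhef" has 3 vowels. The stems with 3 vowels (mismorif → nomismorif, wumpisdut → nowumpisdut, tobfiraw → notobfiraw) add the prefix no-.
So nuguhef → nonuguhef.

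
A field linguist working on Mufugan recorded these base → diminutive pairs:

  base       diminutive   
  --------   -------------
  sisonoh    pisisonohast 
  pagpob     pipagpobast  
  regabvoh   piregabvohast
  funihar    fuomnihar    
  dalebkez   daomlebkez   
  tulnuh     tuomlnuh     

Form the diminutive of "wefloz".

piweflozast

sisonoh and tulnuh both end in -h yet inflect differently (pisisonohast, tuomlnuh), so the final letter is not what conditions the rule; the last vowel is.
"wefloz" has last vowel 'o'. The stems whose last vowel is 'o' (sisonoh → pisisonohast, pagpob → pipagpobast, regabvoh → piregabvohast) add pi- … -ast around the stem.
The other pattern: stems whose last vowel is 'a', 'e' or 'u' insert -om- after the first vowel.
So wefloz → piweflozast.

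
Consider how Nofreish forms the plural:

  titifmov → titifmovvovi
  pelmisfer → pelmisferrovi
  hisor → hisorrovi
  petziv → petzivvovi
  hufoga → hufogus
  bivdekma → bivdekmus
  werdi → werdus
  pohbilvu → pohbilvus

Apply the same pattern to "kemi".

petziv and werdi both have last vowel 'i' yet inflect differently (petzivvovi, werdus), so the last vowel is not what conditions the rule; whether the stem ends in a vowel or a consonant is.
"kemi" ends in a vowel. The stems ending in a vowel (hufoga → hufogus, bivdekma → bivdekmus, werdi → werdus) drop the final letter and add -us.
The other pattern: stems ending in a consonant double the final consonant and add -ovi.
So kemi → kemus.

kemus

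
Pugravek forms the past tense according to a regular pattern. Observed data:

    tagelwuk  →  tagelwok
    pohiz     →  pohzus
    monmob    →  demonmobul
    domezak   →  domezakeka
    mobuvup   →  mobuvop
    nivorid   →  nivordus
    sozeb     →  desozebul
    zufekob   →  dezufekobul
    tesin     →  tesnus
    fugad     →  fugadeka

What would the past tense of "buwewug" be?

tagelwuk and domezak both end in -k yet inflect differently (tagelwok, domezakeka), so the final letter is not what conditions the rule; the last vowel is.
"buwewug" has last vowel 'u'. The stems whose last vowel is 'u' (tagelwuk → tagelwok, mobuvup → mobuvop) change the last vowel to 'o'.
The other patterns: stems whose last vowel is 'a' add -eka; stems whose last vowel is 'i' delete the last vowel and add -us; stems whose last vowel is 'e' or 'o' add de- … -ul around the stem.
So buwewug → buwewog.

buwewog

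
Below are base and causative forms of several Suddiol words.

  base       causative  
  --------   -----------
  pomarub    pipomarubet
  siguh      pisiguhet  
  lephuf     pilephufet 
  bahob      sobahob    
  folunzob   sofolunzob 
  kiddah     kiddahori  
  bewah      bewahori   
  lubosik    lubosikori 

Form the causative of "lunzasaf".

lunzasafori

pomarub and bahob both end in -b yet inflect differently (pipomarubet, sobahob), so the final letter is not what conditions the rule; the last vowel is.
"lunzasaf" has last vowel 'a'. The stems whose last vowel is 'a' (kiddah → kiddahori, bewah → bewahori) add -ori.
The other patterns: stems whose last vowel is 'u' add pi- … -et around the stem; stems whose last vowel is 'o' add the prefix so-.
So lunzasaf → lunzasafori.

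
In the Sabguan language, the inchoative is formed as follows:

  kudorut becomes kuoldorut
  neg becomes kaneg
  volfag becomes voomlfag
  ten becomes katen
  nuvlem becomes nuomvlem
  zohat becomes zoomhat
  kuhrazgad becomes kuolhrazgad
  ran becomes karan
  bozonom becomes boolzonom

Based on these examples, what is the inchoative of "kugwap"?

"kugwap" has 2 vowels. The stems with 2 vowels (nuvlem → nuomvlem, zohat → zoomhat, volfag → voomlfag) insert -om- after the first vowel.
So kugwap → kuomgwap.

kuomgwap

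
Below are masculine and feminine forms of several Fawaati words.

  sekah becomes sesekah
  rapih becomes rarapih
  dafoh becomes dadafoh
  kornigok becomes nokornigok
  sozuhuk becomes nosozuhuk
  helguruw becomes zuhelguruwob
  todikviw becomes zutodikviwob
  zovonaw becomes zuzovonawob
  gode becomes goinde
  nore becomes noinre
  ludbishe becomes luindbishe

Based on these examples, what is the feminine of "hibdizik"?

nohibdizik

dafoh and kornigok both have last vowel 'o' yet inflect differently (dadafoh, nokornigok), so the last vowel is not what conditions the rule; the final letter is.
"hibdizik" ends in -k. The stems ending in -k (kornigok → nokornigok, sozuhuk → nosozuhuk) add the prefix no-.
So hibdizik → nohibdizik.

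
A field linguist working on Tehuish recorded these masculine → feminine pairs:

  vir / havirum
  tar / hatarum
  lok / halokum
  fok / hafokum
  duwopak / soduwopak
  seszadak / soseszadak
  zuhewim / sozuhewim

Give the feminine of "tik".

hatikum

lok and duwopak both end in -k yet inflect differently (halokum, soduwopak), so the final letter is not what conditions the rule; the number of vowels is.
"tik" has 1 vowel. The stems with 1 vowel (vir → havirum, tar → hatarum, lok → halokum) add ha- … -um around the stem.
The other pattern: stems with 3 vowels add the prefix so-.
So tik → hatikum.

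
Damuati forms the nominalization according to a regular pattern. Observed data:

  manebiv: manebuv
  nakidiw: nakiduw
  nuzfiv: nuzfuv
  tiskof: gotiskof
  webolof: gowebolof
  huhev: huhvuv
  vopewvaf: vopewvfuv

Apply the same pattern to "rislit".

rislut

"rislit" has last vowel 'i'. The stems whose last vowel is 'i' (manebiv → manebuv, nakidiw → nakiduw, nuzfiv → nuzfuv) change the last vowel to 'u'.
So rislit → rislut.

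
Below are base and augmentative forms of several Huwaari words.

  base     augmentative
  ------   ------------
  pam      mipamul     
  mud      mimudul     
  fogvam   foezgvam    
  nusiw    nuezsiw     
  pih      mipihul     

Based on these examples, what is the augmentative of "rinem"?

"rinem" has 2 vowels. The stems with 2 vowels (nusiw → nuezsiw, fogvam → foezgvam) insert -ez- after the first vowel.
So rinem → rieznem.

rieznem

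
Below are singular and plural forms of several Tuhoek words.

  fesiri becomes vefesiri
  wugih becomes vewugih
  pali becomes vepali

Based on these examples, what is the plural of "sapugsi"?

vesapugsi

Every pair shown (fesiri → vefesiri, wugih → vewugih, pali → vepali) follows the same rule: add the prefix ve-.
So sapugsi → vesapugsi.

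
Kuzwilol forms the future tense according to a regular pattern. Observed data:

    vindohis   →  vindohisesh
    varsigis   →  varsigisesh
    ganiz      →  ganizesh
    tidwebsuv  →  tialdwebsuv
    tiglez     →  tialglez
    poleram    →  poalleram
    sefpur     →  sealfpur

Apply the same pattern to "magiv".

magivesh

"magiv" has last vowel 'i'. The stems whose last vowel is 'i' (vindohis → vindohisesh, varsigis → varsigisesh, ganiz → ganizesh) add -esh.
The other pattern: stems whose last vowel is 'a', 'e' or 'u' insert -al- after the first vowel.
So magiv → magivesh.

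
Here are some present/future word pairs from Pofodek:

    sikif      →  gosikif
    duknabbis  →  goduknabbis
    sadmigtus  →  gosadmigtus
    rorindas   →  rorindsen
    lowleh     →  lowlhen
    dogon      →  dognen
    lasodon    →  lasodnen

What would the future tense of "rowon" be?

"rowon" has last vowel 'o'. The stems whose last vowel is 'o' (dogon → dognen, lasodon → lasodnen) delete the last vowel and add -en.
The other pattern: stems whose last vowel is 'i' or 'u' add the prefix go-.
So rowon → rownen.

rownen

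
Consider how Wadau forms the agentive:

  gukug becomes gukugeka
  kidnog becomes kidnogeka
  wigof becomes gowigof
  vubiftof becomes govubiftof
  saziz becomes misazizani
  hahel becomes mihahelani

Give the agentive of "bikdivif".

gobikdivif

kidnog and wigof both have last vowel 'o' yet inflect differently (kidnogeka, gowigof), so the last vowel is not what conditions the rule; the final letter is.
"bikdivif" ends in -f. The stems ending in -f (wigof → gowigof, vubiftof → govubiftof) add the prefix go-.
So bikdivif → gobikdivif.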